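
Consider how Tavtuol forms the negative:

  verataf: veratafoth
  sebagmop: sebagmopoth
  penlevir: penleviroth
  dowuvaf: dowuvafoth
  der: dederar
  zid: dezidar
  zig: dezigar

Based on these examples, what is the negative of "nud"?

"nud" has 1 vowel. The stems with 1 vowel (der → dederar, zid → dezidar, zig → dezigar) add de- … -ar around the stem.
So nud → denudar.

denudar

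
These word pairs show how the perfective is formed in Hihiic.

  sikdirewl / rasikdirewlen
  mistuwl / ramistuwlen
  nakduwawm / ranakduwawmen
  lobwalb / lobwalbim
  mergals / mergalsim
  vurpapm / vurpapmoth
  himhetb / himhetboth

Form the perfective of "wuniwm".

"wuniwm" has second-to-last letter 'w'. The stems whose second-to-last letter is 'w' (sikdirewl → rasikdirewlen, mistuwl → ramistuwlen, nakduwawm → ranakduwawmen) add ra- … -en around the stem.
So wuniwm → rawuniwmen.

rawuniwmen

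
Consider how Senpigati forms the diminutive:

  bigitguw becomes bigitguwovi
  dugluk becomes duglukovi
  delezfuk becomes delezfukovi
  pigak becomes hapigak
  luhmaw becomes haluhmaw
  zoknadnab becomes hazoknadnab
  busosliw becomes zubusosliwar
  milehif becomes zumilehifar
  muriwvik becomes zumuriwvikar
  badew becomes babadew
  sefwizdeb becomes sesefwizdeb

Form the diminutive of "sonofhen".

sosonofhen

dugluk and pigak both end in -k yet inflect differently (duglukovi, hapigak), so the final letter is not what conditions the rule; the last vowel is.
"sonofhen" has last vowel 'e'. The stems whose last vowel is 'e' (badew → babadew, sefwizdeb → sesefwizdeb) repeat the first consonant+vowel as a prefix.
So sonofhen → sosonofhen.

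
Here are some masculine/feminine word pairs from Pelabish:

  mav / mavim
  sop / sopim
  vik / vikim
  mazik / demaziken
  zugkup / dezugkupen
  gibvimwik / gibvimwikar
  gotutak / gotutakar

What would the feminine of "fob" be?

"fob" has 1 vowel. The stems with 1 vowel (mav → mavim, sop → sopim, vik → vikim) add -im.
The other patterns: stems with 2 vowels add de- … -en around the stem; stems with 3 vowels add -ar.
So fob → fobim.

fobim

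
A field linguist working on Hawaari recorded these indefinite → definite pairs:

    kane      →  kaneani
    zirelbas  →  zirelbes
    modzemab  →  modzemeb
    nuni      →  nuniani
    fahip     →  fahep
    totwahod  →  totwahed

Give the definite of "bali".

baliani

nuni and fahip both have last vowel 'i' yet inflect differently (nuniani, fahep), so the last vowel is not what conditions the rule; whether the stem ends in a vowel or a consonant is.
"bali" ends in a vowel. The stems ending in a vowel (kane → kaneani, nuni → nuniani) add -ani.
The other pattern: stems ending in a consonant change the last vowel to 'e'.
So bali → baliani.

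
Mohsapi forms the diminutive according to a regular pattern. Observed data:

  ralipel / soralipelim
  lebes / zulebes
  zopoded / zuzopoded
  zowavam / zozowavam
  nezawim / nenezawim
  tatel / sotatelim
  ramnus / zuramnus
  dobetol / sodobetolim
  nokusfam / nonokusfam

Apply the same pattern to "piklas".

tatel and zopoded both have last vowel 'e' yet inflect differently (sotatelim, zuzopoded), so the last vowel is not what conditions the rule; the final letter is.
"piklas" ends in -s. The stems ending in -s (ramnus → zuramnus, lebes → zulebes) add the prefix zu-.
The other patterns: stems ending in -m repeat the first consonant+vowel as a prefix; stems ending in -l add so- … -im around the stem.
So piklas → zupiklas.

zupiklas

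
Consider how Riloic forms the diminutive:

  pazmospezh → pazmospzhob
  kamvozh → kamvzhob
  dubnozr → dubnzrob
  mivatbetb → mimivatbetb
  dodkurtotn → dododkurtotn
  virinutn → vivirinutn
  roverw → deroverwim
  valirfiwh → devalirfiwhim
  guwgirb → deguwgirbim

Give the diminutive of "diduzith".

dididuzith

pazmospezh and valirfiwh both end in -h yet inflect differently (pazmospzhob, devalirfiwhim), so the final letter is not what conditions the rule; the second-to-last letter is.
"diduzith" has second-to-last letter 't'. The stems whose second-to-last letter is 't' (mivatbetb → mimivatbetb, dodkurtotn → dododkurtotn, virinutn → vivirinutn) repeat the first consonant+vowel as a prefix.
So diduzith → dididuzith.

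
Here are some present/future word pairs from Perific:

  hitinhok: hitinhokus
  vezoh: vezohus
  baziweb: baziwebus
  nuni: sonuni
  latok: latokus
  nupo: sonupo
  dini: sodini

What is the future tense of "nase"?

sonase

vezoh and nupo both have last vowel 'o' yet inflect differently (vezohus, sonupo), so the last vowel is not what conditions the rule; whether the stem ends in a vowel or a consonant is.
"nase" ends in a vowel. The stems ending in a vowel (dini → sodini, nuni → sonuni, nupo → sonupo) add the prefix so-.
The other pattern: stems ending in a consonant add -us.
So nase → sonase.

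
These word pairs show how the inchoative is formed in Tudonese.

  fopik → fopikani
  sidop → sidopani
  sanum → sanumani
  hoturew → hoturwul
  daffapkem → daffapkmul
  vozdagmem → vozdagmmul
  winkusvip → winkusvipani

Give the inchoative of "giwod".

daffapkem and sanum both end in -m yet inflect differently (daffapkmul, sanumani), so the final letter is not what conditions the rule; the last vowel is.
"giwod" has last vowel 'o'. The one such stem in the data (sidop → sidopani) adds -ani, so the same rule applies.
The other pattern: stems whose last vowel is 'e' delete the last vowel and add -ul.
So giwod → giwodani.

giwodani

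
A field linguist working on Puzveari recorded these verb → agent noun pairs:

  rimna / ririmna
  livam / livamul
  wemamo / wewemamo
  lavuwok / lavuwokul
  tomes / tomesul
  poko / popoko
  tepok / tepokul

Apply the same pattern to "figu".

fifigu

"figu" ends in a vowel. The stems ending in a vowel (wemamo → wewemamo, rimna → ririmna, poko → popoko) repeat the first consonant+vowel as a prefix.
So figu → fifigu.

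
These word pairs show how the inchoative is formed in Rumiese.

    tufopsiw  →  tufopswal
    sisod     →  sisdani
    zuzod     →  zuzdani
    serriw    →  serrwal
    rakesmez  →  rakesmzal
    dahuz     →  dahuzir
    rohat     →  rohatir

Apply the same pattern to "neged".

negdal

dahuz and rakesmez both end in -z yet inflect differently (dahuzir, rakesmzal), so the final letter is not what conditions the rule; the last vowel is.
"neged" has last vowel 'e'. The one such stem in the data (rakesmez → rakesmzal) deletes the last vowel and adds -al (as do serriw, tufopsiw), so the same rule applies.
The other patterns: stems whose last vowel is 'a' or 'u' add -ir; stems whose last vowel is 'o' delete the last vowel and add -ani.
So neged → negdal.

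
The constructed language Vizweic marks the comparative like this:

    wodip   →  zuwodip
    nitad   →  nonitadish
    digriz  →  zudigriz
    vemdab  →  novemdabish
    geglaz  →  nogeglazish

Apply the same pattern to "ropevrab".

digriz and geglaz both end in -z yet inflect differently (zudigriz, nogeglazish), so the final letter is not what conditions the rule; the last vowel is.
"ropevrab" has last vowel 'a'. The stems whose last vowel is 'a' (geglaz → nogeglazish, vemdab → novemdabish, nitad → nonitadish) add no- … -ish around the stem.
The other pattern: stems whose last vowel is 'i' add the prefix zu-.
So ropevrab → noropevrabish.

noropevrabish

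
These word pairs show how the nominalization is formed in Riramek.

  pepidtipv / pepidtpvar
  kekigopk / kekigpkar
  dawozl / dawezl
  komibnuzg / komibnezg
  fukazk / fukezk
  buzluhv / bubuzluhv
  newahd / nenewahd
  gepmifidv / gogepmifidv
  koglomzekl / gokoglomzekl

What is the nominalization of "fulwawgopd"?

fulwawgpdar

kekigopk and fukazk both end in -k yet inflect differently (kekigpkar, fukezk), so the final letter is not what conditions the rule; the second-to-last letter is.
"fulwawgopd" has second-to-last letter 'p'. The stems whose second-to-last letter is 'p' (pepidtipv → pepidtpvar, kekigopk → kekigpkar) delete the last vowel and add -ar.
So fulwawgopd → fulwawgpdar.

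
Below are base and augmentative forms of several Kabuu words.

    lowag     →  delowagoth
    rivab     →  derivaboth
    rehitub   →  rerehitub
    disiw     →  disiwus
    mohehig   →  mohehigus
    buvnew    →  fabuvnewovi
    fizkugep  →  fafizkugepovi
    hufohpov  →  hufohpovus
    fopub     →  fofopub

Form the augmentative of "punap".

"punap" has last vowel 'a'. The stems whose last vowel is 'a' (lowag → delowagoth, rivab → derivaboth) add de- … -oth around the stem.
The other patterns: stems whose last vowel is 'u' repeat the first consonant+vowel as a prefix; stems whose last vowel is 'e' add fa- … -ovi around the stem; stems whose last vowel is 'i' or 'o' add -us.
So punap → depunapoth.

depunapoth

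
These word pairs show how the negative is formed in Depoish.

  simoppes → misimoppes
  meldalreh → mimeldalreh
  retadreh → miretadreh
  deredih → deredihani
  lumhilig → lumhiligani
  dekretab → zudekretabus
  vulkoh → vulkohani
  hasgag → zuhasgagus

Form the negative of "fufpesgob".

fufpesgobani

meldalreh and vulkoh both end in -h yet inflect differently (mimeldalreh, vulkohani), so the final letter is not what conditions the rule; the last vowel is.
"fufpesgob" has last vowel 'o'. The one such stem in the data (vulkoh → vulkohani) adds -ani, so the same rule applies.
The other patterns: stems whose last vowel is 'a' add zu- … -us around the stem; stems whose last vowel is 'e' add the prefix mi-.
So fufpesgob → fufpesgobani.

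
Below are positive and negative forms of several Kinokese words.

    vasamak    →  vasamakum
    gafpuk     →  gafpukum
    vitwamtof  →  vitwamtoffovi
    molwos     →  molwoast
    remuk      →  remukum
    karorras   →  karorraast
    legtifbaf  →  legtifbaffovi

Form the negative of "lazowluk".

lazowlukum

karorras and vasamak both have last vowel 'a' yet inflect differently (karorraast, vasamakum), so the last vowel is not what conditions the rule; the final letter is.
"lazowluk" ends in -k. The stems ending in -k (remuk → remukum, gafpuk → gafpukum, vasamak → vasamakum) add -um.
So lazowluk → lazowlukum.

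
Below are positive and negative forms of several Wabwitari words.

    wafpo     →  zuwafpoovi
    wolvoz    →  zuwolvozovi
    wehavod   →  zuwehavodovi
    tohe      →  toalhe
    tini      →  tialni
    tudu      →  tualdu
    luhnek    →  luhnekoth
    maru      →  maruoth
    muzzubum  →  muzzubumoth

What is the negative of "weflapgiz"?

zuweflapgizovi

tudu and maru both end in -u yet inflect differently (tualdu, maruoth), so the final letter is not what conditions the rule; the first letter is.
"weflapgiz" begins with w-. The stems beginning with w- (wafpo → zuwafpoovi, wolvoz → zuwolvozovi, wehavod → zuwehavodovi) add zu- … -ovi around the stem.
So weflapgiz → zuweflapgizovi.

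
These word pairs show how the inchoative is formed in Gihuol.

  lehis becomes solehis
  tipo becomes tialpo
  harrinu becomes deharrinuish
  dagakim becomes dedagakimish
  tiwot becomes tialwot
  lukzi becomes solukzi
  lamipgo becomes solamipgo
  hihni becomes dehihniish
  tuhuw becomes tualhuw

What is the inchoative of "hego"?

tipo and lamipgo both end in -o yet inflect differently (tialpo, solamipgo), so the final letter is not what conditions the rule; the first letter is.
"hego" begins with h-. The stems beginning with h- (harrinu → deharrinuish, hihni → dehihniish) add de- … -ish around the stem.
The other patterns: stems beginning with t- insert -al- after the first vowel; stems beginning with l- add the prefix so-.
So hego → dehegoish.

dehegoish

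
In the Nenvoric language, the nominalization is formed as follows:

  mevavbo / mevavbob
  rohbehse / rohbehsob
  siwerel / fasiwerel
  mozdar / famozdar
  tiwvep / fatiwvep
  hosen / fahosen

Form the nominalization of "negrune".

negrunob

rohbehse and siwerel both have last vowel 'e' yet inflect differently (rohbehsob, fasiwerel), so the last vowel is not what conditions the rule; whether the stem ends in a vowel or a consonant is.
"negrune" ends in a vowel. The stems ending in a vowel (mevavbo → mevavbob, rohbehse → rohbehsob) drop the final letter and add -ob.
The other pattern: stems ending in a consonant add the prefix fa-.
So negrune → negrunob.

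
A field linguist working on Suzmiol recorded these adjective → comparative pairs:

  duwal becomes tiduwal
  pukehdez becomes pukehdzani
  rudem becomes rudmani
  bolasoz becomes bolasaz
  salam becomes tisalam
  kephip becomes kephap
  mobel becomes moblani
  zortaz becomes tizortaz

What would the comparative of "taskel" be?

tasklani

pukehdez and zortaz both end in -z yet inflect differently (pukehdzani, tizortaz), so the final letter is not what conditions the rule; the last vowel is.
"taskel" has last vowel 'e'. The stems whose last vowel is 'e' (rudem → rudmani, pukehdez → pukehdzani, mobel → moblani) delete the last vowel and add -ani.
The other patterns: stems whose last vowel is 'a' add the prefix ti-; stems whose last vowel is 'i' or 'o' change the last vowel to 'a'.
So taskel → tasklani.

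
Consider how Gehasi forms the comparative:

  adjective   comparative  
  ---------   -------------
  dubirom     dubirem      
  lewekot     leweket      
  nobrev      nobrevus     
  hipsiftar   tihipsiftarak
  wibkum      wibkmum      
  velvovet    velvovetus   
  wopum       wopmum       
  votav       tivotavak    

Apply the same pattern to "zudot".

"zudot" has last vowel 'o'. The stems whose last vowel is 'o' (lewekot → leweket, dubirom → dubirem) change the last vowel to 'e'.
The other patterns: stems whose last vowel is 'a' add ti- … -ak around the stem; stems whose last vowel is 'u' delete the last vowel and add -um; stems whose last vowel is 'e' add -us.
So zudot → zudet.

zudet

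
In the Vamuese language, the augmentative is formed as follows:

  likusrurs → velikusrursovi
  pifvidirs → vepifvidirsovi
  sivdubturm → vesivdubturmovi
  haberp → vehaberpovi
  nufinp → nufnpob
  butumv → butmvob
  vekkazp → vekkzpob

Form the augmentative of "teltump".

teltmpob

"teltump" has second-to-last letter 'm'. The one such stem in the data (butumv → butmvob) deletes the last vowel and adds -ob (as do nufinp, vekkazp), so the same rule applies.
The other pattern: stems whose second-to-last letter is 'r' add ve- … -ovi around the stem.
So teltump → teltmpob.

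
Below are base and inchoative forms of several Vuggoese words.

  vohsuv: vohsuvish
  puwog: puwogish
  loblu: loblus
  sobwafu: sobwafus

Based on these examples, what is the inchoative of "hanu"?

hanus

sobwafu and vohsuv both have last vowel 'u' yet inflect differently (sobwafus, vohsuvish), so the last vowel is not what conditions the rule; whether the stem ends in a vowel or a consonant is.
"hanu" ends in a vowel. The stems ending in a vowel (sobwafu → sobwafus, loblu → loblus) drop the final letter and add -us.
The other pattern: stems ending in a consonant add -ish.
So hanu → hanus.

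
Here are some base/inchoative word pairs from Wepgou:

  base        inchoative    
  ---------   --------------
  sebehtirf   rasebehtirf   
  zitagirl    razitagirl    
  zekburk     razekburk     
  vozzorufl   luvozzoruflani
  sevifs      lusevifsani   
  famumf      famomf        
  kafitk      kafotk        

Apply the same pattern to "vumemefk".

luvumemefkani

"vumemefk" has second-to-last letter 'f'. The stems whose second-to-last letter is 'f' (vozzorufl → luvozzoruflani, sevifs → lusevifsani) add lu- … -ani around the stem.
So vumemefk → luvumemefkani.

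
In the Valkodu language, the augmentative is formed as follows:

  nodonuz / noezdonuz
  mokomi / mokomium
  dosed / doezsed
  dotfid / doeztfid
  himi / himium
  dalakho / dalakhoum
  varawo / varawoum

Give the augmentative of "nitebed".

nieztebed

dotfid and himi both have last vowel 'i' yet inflect differently (doeztfid, himium), so the last vowel is not what conditions the rule; whether the stem ends in a vowel or a consonant is.
"nitebed" ends in a consonant. The stems ending in a consonant (dotfid → doeztfid, nodonuz → noezdonuz, dosed → doezsed) insert -ez- after the first vowel.
The other pattern: stems ending in a vowel add -um.
So nitebed → nieztebed.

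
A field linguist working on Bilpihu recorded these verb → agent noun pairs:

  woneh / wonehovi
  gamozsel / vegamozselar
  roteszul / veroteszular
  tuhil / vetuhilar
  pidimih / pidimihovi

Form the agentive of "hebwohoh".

gamozsel and woneh both have last vowel 'e' yet inflect differently (vegamozselar, wonehovi), so the last vowel is not what conditions the rule; the final letter is.
"hebwohoh" ends in -h. The stems ending in -h (woneh → wonehovi, pidimih → pidimihovi) add -ovi.
The other pattern: stems ending in -l add ve- … -ar around the stem.
So hebwohoh → hebwohohovi.

hebwohohovi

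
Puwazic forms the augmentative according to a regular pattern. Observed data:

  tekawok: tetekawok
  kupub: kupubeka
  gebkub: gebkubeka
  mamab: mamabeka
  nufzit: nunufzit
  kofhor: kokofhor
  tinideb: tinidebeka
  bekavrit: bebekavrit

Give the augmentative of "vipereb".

viperebeka

tinideb and tekawok both begin with t- yet inflect differently (tinidebeka, tetekawok), so the first letter is not what conditions the rule; the final letter is.
"vipereb" ends in -b. The stems ending in -b (gebkub → gebkubeka, kupub → kupubeka, tinideb → tinidebeka) add -eka.
The other pattern: stems ending in -k, -r or -t repeat the first consonant+vowel as a prefix.
So vipereb → viperebeka.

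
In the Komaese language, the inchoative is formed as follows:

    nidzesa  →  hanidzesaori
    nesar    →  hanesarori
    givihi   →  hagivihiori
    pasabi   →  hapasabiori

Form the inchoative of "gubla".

hagublaori

Every pair shown (nidzesa → hanidzesaori, nesar → hanesarori, givihi → hagivihiori, …) follows the same rule: add ha- … -ori around the stem.
So gubla → hagublaori.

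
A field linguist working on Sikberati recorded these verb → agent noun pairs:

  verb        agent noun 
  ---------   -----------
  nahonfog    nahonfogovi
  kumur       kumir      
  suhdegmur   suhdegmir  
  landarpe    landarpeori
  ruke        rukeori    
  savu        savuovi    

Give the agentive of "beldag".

beldagovi

"beldag" ends in -g. The one such stem in the data (nahonfog → nahonfogovi) adds -ovi, so the same rule applies.
The other patterns: stems ending in -e add -ori; stems ending in -r change the last vowel to 'i'.
So beldag → beldagovi.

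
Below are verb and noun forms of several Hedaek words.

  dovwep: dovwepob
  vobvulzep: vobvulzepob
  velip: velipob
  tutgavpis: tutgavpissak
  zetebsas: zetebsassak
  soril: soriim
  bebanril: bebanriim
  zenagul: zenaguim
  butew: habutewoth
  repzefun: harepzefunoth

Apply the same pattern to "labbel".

"labbel" ends in -l. The stems ending in -l (soril → soriim, bebanril → bebanriim, zenagul → zenaguim) drop the final letter and add -im.
So labbel → labbeim.

labbeim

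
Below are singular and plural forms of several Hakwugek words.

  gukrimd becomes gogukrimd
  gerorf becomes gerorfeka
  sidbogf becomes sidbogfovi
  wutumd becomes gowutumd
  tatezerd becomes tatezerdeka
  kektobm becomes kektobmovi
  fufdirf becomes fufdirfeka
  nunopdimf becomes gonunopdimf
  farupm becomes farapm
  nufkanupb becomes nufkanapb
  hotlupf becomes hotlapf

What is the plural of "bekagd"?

bekagdovi

"bekagd" has second-to-last letter 'g'. The one such stem in the data (sidbogf → sidbogfovi) adds -ovi, so the same rule applies.
So bekagd → bekagdovi.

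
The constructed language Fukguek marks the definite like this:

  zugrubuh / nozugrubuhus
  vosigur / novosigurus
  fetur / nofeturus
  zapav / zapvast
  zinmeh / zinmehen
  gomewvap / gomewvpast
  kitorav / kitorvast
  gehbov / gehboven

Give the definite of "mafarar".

zapav and gehbov both end in -v yet inflect differently (zapvast, gehboven), so the final letter is not what conditions the rule; the last vowel is.
"mafarar" has last vowel 'a'. The stems whose last vowel is 'a' (zapav → zapvast, gomewvap → gomewvpast, kitorav → kitorvast) delete the last vowel and add -ast.
So mafarar → mafarrast.

mafarrast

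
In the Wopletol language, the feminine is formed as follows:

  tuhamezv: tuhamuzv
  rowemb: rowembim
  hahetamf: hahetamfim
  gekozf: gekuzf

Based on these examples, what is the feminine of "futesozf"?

gekozf and hahetamf both end in -f yet inflect differently (gekuzf, hahetamfim), so the final letter is not what conditions the rule; the second-to-last letter is.
"futesozf" has second-to-last letter 'z'. The stems whose second-to-last letter is 'z' (gekozf → gekuzf, tuhamezv → tuhamuzv) change the last vowel to 'u'.
So futesozf → futesuzf.

futesuzf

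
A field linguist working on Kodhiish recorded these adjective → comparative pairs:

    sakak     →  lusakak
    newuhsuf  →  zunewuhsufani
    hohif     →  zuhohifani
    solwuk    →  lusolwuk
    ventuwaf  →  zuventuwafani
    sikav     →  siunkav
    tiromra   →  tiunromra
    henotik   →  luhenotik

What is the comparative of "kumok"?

henotik and hohif both have last vowel 'i' yet inflect differently (luhenotik, zuhohifani), so the last vowel is not what conditions the rule; the final letter is.
"kumok" ends in -k. The stems ending in -k (henotik → luhenotik, sakak → lusakak, solwuk → lusolwuk) add the prefix lu-.
So kumok → lukumok.

lukumok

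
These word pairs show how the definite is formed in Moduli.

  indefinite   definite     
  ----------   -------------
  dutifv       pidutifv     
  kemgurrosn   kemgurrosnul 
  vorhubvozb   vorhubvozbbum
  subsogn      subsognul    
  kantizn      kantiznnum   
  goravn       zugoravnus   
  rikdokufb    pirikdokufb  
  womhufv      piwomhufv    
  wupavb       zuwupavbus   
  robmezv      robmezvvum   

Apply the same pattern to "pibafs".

pipibafs

rikdokufb and vorhubvozb both end in -b yet inflect differently (pirikdokufb, vorhubvozbbum), so the final letter is not what conditions the rule; the second-to-last letter is.
"pibafs" has second-to-last letter 'f'. The stems whose second-to-last letter is 'f' (rikdokufb → pirikdokufb, womhufv → piwomhufv, dutifv → pidutifv) add the prefix pi-.
The other patterns: stems whose second-to-last letter is 'g' or 's' add -ul; stems whose second-to-last letter is 'z' double the final consonant and add -um; stems whose second-to-last letter is 'v' add zu- … -us around the stem.
So pibafs → pipibafs.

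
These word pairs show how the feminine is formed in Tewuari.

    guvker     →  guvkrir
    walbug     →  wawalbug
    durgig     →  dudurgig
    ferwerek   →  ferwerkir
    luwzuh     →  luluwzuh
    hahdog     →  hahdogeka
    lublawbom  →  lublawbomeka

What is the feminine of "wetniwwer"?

hahdog and walbug both end in -g yet inflect differently (hahdogeka, wawalbug), so the final letter is not what conditions the rule; the last vowel is.
"wetniwwer" has last vowel 'e'. The stems whose last vowel is 'e' (ferwerek → ferwerkir, guvker → guvkrir) delete the last vowel and add -ir.
So wetniwwer → wetniwwrir.

wetniwwrir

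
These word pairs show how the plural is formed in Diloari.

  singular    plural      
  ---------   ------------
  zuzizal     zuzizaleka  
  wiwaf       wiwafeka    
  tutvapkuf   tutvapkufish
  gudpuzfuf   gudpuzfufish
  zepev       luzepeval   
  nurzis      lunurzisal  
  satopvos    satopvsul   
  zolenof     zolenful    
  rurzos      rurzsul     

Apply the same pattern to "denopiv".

wiwaf and tutvapkuf both end in -f yet inflect differently (wiwafeka, tutvapkufish), so the final letter is not what conditions the rule; the last vowel is.
"denopiv" has last vowel 'i'. The one such stem in the data (nurzis → lunurzisal) adds lu- … -al around the stem, so the same rule applies.
So denopiv → ludenopival.

ludenopival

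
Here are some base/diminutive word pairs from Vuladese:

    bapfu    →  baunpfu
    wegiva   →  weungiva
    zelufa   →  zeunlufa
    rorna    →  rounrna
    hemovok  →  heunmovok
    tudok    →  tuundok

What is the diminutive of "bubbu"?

Every pair shown (bapfu → baunpfu, wegiva → weungiva, zelufa → zeunlufa, …) follows the same rule: insert -un- after the first vowel.
So bubbu → buunbbu.

buunbbu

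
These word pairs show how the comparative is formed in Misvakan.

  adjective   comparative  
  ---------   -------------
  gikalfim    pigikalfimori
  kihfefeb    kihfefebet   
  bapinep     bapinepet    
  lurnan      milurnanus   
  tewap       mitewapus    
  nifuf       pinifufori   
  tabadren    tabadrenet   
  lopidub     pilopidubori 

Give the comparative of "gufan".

migufanus

"gufan" has last vowel 'a'. The stems whose last vowel is 'a' (tewap → mitewapus, lurnan → milurnanus) add mi- … -us around the stem.
The other patterns: stems whose last vowel is 'e' add -et; stems whose last vowel is 'i' or 'u' add pi- … -ori around the stem.
So gufan → migufanus.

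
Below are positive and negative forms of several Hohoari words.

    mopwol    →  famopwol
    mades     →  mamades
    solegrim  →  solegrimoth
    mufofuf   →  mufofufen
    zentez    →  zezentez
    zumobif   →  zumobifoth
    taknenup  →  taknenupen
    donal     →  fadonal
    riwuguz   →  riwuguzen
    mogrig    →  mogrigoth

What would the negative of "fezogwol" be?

fafezogwol

zumobif and mufofuf both end in -f yet inflect differently (zumobifoth, mufofufen), so the final letter is not what conditions the rule; the last vowel is.
"fezogwol" has last vowel 'o'. The one such stem in the data (mopwol → famopwol) adds the prefix fa-, so the same rule applies.
So fezogwol → fafezogwol.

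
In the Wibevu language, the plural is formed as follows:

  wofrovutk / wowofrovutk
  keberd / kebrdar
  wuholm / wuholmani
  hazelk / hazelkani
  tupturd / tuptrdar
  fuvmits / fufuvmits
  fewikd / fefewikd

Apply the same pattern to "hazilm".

keberd and fewikd both end in -d yet inflect differently (kebrdar, fefewikd), so the final letter is not what conditions the rule; the second-to-last letter is.
"hazilm" has second-to-last letter 'l'. The stems whose second-to-last letter is 'l' (wuholm → wuholmani, hazelk → hazelkani) add -ani.
So hazilm → hazilmani.

hazilmani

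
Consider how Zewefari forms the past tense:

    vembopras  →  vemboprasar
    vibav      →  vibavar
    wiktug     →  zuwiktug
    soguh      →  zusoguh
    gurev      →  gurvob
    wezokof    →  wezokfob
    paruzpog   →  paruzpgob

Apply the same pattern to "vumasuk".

vibav and gurev both end in -v yet inflect differently (vibavar, gurvob), so the final letter is not what conditions the rule; the last vowel is.
"vumasuk" has last vowel 'u'. The stems whose last vowel is 'u' (wiktug → zuwiktug, soguh → zusoguh) add the prefix zu-.
So vumasuk → zuvumasuk.

zuvumasuk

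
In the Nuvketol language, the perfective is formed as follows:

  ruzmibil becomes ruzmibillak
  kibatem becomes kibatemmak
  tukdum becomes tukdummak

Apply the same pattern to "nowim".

nowimmak

Every pair shown (ruzmibil → ruzmibillak, kibatem → kibatemmak, tukdum → tukdummak) follows the same rule: double the final consonant and add -ak.
So nowim → nowimmak.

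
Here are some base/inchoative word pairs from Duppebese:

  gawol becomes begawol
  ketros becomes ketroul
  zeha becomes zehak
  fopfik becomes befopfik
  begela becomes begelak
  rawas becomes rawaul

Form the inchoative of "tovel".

rawas and begela both have last vowel 'a' yet inflect differently (rawaul, begelak), so the last vowel is not what conditions the rule; the final letter is.
"tovel" ends in -l. The one such stem in the data (gawol → begawol) adds the prefix be-, so the same rule applies.
So tovel → betovel.

betovel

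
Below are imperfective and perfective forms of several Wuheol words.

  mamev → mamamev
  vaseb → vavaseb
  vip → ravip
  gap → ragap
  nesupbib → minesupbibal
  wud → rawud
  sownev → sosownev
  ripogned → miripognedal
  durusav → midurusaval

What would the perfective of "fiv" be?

sownev and durusav both end in -v yet inflect differently (sosownev, midurusaval), so the final letter is not what conditions the rule; the number of vowels is.
"fiv" has 1 vowel. The stems with 1 vowel (gap → ragap, vip → ravip, wud → rawud) add the prefix ra-.
So fiv → rafiv.

rafiv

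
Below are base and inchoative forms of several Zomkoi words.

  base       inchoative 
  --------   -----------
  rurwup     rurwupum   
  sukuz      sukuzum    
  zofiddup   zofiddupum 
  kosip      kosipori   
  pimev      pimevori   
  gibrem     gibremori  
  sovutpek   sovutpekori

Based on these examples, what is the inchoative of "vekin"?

rurwup and kosip both end in -p yet inflect differently (rurwupum, kosipori), so the final letter is not what conditions the rule; the last vowel is.
"vekin" has last vowel 'i'. The one such stem in the data (kosip → kosipori) adds -ori, so the same rule applies.
So vekin → vekinori.

vekinori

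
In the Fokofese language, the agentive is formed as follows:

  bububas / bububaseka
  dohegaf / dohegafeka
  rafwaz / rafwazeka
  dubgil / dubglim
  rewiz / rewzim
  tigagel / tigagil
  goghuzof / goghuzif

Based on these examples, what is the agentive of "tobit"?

tobtim

rafwaz and rewiz both end in -z yet inflect differently (rafwazeka, rewzim), so the final letter is not what conditions the rule; the last vowel is.
"tobit" has last vowel 'i'. The stems whose last vowel is 'i' (dubgil → dubglim, rewiz → rewzim) delete the last vowel and add -im.
So tobit → tobtim.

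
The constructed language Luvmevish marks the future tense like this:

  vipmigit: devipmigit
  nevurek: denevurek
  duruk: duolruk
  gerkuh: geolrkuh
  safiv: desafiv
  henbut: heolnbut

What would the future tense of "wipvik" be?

henbut and vipmigit both end in -t yet inflect differently (heolnbut, devipmigit), so the final letter is not what conditions the rule; the last vowel is.
"wipvik" has last vowel 'i'. The stems whose last vowel is 'i' (safiv → desafiv, vipmigit → devipmigit) add the prefix de-.
The other pattern: stems whose last vowel is 'u' insert -ol- after the first vowel.
So wipvik → dewipvik.

dewipvik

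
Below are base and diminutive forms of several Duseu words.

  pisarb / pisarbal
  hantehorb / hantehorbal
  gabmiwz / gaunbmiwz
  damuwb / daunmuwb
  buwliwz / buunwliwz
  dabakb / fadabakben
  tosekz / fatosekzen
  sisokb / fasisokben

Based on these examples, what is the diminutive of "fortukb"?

fafortukben

pisarb and damuwb both end in -b yet inflect differently (pisarbal, daunmuwb), so the final letter is not what conditions the rule; the second-to-last letter is.
"fortukb" has second-to-last letter 'k'. The stems whose second-to-last letter is 'k' (dabakb → fadabakben, tosekz → fatosekzen, sisokb → fasisokben) add fa- … -en around the stem.
The other patterns: stems whose second-to-last letter is 'r' add -al; stems whose second-to-last letter is 'w' insert -un- after the first vowel.
So fortukb → fafortukben.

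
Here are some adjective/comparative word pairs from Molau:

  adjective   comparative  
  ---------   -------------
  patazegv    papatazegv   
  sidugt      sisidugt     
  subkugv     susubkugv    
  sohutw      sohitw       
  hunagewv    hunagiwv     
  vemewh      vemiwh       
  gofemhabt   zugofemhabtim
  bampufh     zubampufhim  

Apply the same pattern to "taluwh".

taliwh

patazegv and hunagewv both end in -v yet inflect differently (papatazegv, hunagiwv), so the final letter is not what conditions the rule; the second-to-last letter is.
"taluwh" has second-to-last letter 'w'. The stems whose second-to-last letter is 'w' (hunagewv → hunagiwv, vemewh → vemiwh) change the last vowel to 'i'.
So taluwh → taliwh.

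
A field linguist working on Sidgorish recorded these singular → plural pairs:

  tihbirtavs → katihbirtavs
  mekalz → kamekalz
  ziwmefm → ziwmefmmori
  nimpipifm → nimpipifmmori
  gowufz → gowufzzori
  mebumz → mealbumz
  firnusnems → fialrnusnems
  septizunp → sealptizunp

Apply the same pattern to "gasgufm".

mekalz and gowufz both end in -z yet inflect differently (kamekalz, gowufzzori), so the final letter is not what conditions the rule; the second-to-last letter is.
"gasgufm" has second-to-last letter 'f'. The stems whose second-to-last letter is 'f' (ziwmefm → ziwmefmmori, nimpipifm → nimpipifmmori, gowufz → gowufzzori) double the final consonant and add -ori.
So gasgufm → gasgufmmori.

gasgufmmori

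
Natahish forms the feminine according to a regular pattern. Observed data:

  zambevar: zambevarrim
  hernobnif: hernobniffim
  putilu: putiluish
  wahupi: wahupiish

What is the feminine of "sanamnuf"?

hernobnif and wahupi both have last vowel 'i' yet inflect differently (hernobniffim, wahupiish), so the last vowel is not what conditions the rule; whether the stem ends in a vowel or a consonant is.
"sanamnuf" ends in a consonant. The stems ending in a consonant (zambevar → zambevarrim, hernobnif → hernobniffim) double the final consonant and add -im.
The other pattern: stems ending in a vowel add -ish.
So sanamnuf → sanamnuffim.

sanamnuffim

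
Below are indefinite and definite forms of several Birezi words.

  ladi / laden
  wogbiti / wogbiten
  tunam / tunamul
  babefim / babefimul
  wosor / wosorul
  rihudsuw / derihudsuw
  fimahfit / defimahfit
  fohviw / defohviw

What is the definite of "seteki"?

ladi and babefim both have last vowel 'i' yet inflect differently (laden, babefimul), so the last vowel is not what conditions the rule; the final letter is.
"seteki" ends in -i. The stems ending in -i (ladi → laden, wogbiti → wogbiten) drop the final letter and add -en.
So seteki → seteken.

seteken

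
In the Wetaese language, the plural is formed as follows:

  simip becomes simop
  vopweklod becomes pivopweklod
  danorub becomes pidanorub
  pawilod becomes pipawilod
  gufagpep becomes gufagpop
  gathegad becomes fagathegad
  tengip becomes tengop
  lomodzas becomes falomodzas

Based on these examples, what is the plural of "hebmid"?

gathegad and pawilod both end in -d yet inflect differently (fagathegad, pipawilod), so the final letter is not what conditions the rule; the last vowel is.
"hebmid" has last vowel 'i'. The stems whose last vowel is 'i' (simip → simop, tengip → tengop) change the last vowel to 'o'.
The other patterns: stems whose last vowel is 'a' add the prefix fa-; stems whose last vowel is 'o' or 'u' add the prefix pi-.
So hebmid → hebmod.

hebmod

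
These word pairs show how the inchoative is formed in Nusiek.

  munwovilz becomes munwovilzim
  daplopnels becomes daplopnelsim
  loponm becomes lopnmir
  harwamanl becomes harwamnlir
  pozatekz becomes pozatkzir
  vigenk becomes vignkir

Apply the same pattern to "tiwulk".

tiwulkim

munwovilz and pozatekz both end in -z yet inflect differently (munwovilzim, pozatkzir), so the final letter is not what conditions the rule; the second-to-last letter is.
"tiwulk" has second-to-last letter 'l'. The stems whose second-to-last letter is 'l' (munwovilz → munwovilzim, daplopnels → daplopnelsim) add -im.
The other pattern: stems whose second-to-last letter is 'k' or 'n' delete the last vowel and add -ir.
So tiwulk → tiwulkim.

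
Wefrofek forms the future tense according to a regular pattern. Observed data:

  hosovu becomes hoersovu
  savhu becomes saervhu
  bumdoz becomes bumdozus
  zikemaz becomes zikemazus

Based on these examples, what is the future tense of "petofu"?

peertofu

bumdoz and savhu both have 2 vowels yet inflect differently (bumdozus, saervhu), so the number of vowels is not what conditions the rule; whether the stem ends in a vowel or a consonant is.
"petofu" ends in a vowel. The stems ending in a vowel (savhu → saervhu, hosovu → hoersovu) insert -er- after the first vowel.
The other pattern: stems ending in a consonant add -us.
So petofu → peertofu.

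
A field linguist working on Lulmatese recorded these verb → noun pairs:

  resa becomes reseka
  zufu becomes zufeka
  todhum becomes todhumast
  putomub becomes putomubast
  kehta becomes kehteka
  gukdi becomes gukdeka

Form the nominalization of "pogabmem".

putomub and zufu both have last vowel 'u' yet inflect differently (putomubast, zufeka), so the last vowel is not what conditions the rule; whether the stem ends in a vowel or a consonant is.
"pogabmem" ends in a consonant. The stems ending in a consonant (putomub → putomubast, todhum → todhumast) add -ast.
The other pattern: stems ending in a vowel drop the final letter and add -eka.
So pogabmem → pogabmemast.

pogabmemast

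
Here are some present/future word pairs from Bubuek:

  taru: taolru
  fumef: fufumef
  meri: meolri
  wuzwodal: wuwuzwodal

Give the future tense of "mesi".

taru and fumef both have 2 vowels yet inflect differently (taolru, fufumef), so the number of vowels is not what conditions the rule; whether the stem ends in a vowel or a consonant is.
"mesi" ends in a vowel. The stems ending in a vowel (taru → taolru, meri → meolri) insert -ol- after the first vowel.
So mesi → meolsi.

meolsi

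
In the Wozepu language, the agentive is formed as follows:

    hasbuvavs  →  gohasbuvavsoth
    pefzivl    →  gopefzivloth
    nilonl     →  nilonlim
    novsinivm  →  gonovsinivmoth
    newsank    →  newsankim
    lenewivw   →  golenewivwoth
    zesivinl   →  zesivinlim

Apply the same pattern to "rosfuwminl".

"rosfuwminl" has second-to-last letter 'n'. The stems whose second-to-last letter is 'n' (zesivinl → zesivinlim, newsank → newsankim, nilonl → nilonlim) add -im.
The other pattern: stems whose second-to-last letter is 'v' add go- … -oth around the stem.
So rosfuwminl → rosfuwminlim.

rosfuwminlim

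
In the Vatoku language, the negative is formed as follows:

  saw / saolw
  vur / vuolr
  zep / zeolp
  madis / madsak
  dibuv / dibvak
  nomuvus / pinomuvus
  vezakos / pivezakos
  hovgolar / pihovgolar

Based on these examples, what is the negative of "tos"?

madis and nomuvus both end in -s yet inflect differently (madsak, pinomuvus), so the final letter is not what conditions the rule; the number of vowels is.
"tos" has 1 vowel. The stems with 1 vowel (saw → saolw, vur → vuolr, zep → zeolp) insert -ol- after the first vowel.
The other patterns: stems with 2 vowels delete the last vowel and add -ak; stems with 3 vowels add the prefix pi-.
So tos → tools.

tools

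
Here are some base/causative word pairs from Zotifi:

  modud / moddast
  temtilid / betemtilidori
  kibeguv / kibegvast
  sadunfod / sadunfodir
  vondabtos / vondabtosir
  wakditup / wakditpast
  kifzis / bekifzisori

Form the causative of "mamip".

"mamip" has last vowel 'i'. The stems whose last vowel is 'i' (kifzis → bekifzisori, temtilid → betemtilidori) add be- … -ori around the stem.
The other patterns: stems whose last vowel is 'o' add -ir; stems whose last vowel is 'u' delete the last vowel and add -ast.
So mamip → bemamipori.

bemamipori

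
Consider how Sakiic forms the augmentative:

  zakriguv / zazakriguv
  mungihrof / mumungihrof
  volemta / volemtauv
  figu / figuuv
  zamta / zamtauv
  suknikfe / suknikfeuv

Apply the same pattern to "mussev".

zakriguv and figu both have last vowel 'u' yet inflect differently (zazakriguv, figuuv), so the last vowel is not what conditions the rule; whether the stem ends in a vowel or a consonant is.
"mussev" ends in a consonant. The stems ending in a consonant (zakriguv → zazakriguv, mungihrof → mumungihrof) repeat the first consonant+vowel as a prefix.
The other pattern: stems ending in a vowel add -uv.
So mussev → mumussev.

mumussev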